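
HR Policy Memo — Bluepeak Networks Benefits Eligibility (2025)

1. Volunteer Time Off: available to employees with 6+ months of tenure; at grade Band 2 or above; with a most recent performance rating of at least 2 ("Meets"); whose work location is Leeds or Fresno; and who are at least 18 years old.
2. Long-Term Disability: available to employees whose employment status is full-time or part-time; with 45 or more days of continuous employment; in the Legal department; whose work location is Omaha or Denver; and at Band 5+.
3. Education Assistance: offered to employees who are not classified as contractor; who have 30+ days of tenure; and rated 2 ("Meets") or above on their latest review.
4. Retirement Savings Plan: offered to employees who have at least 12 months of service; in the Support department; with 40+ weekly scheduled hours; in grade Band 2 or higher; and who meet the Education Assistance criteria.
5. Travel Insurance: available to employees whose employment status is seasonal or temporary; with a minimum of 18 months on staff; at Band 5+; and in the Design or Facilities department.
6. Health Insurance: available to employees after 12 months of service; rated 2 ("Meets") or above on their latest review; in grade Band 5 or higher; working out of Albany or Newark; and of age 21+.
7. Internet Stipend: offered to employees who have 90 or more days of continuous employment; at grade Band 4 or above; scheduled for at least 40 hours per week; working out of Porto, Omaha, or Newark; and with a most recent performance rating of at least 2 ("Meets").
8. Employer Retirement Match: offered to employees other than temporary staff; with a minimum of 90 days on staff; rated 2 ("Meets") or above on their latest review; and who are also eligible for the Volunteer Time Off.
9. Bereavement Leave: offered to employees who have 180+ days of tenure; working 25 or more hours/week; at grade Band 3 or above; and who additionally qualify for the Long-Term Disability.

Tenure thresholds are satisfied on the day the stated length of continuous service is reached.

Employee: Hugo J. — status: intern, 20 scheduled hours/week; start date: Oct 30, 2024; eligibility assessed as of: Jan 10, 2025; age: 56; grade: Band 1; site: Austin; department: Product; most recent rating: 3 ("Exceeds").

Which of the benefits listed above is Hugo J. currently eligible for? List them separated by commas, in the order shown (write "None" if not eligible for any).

Education Assistance

Service from Oct 30, 2024 to Jan 10, 2025: 72 days.
Volunteer Time Off — service 72 days < 6 months (≈180 days) ✗ → not eligible.
Long-Term Disability — status intern ✗ (requires full-time or part-time) → not eligible.
Education Assistance — status intern ✓ (not excluded); service 72 days ≥ 30 days ✓; rating 3 ≥ 2 ✓ → eligible.
Retirement Savings Plan — service 72 days < 12 months (≈360 days) ✗ → not eligible.
Travel Insurance — status intern ✗ (requires seasonal or temporary) → not eligible.
Health Insurance — service 72 days < 12 months (≈360 days) ✗ → not eligible.
Internet Stipend — service 72 days < 90 days ✗ → not eligible.
Employer Retirement Match — status intern ✓ (not excluded); service 72 days < 90 days ✗ → not eligible.
Bereavement Leave — service 72 days < 180 days ✗ → not eligible.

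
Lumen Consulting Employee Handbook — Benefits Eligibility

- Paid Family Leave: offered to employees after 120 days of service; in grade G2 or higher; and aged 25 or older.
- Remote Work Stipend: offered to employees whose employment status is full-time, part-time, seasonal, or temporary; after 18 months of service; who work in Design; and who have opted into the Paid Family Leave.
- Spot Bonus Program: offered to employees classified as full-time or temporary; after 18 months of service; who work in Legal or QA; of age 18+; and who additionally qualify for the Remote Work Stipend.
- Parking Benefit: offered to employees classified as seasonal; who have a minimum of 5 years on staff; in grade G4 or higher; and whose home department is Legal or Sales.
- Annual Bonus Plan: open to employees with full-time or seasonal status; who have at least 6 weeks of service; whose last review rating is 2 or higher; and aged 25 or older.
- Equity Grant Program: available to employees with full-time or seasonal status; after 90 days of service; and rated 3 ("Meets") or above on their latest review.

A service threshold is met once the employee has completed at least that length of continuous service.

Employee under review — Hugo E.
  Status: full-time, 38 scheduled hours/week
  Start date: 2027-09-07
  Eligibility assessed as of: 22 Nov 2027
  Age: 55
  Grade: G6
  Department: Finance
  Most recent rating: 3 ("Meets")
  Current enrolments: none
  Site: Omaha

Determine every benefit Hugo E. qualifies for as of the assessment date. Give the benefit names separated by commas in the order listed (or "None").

Service from 2027-09-07 to 22 Nov 2027: 76 days.
Paid Family Leave — service 76 days < 120 days ✗ → not eligible.
Remote Work Stipend — status full-time ✓; service 76 days < 18 months (≈540 days) ✗ → not eligible.
Spot Bonus Program — status full-time ✓; service 76 days < 18 months (≈540 days) ✗ → not eligible.
Parking Benefit — status full-time ✗ (requires seasonal) → not eligible.
Annual Bonus Plan — status full-time ✓; service 76 days ≥ 6 weeks (≈42 days) ✓; rating 3 ≥ 2 ✓; age 55 ≥ 25 ✓ → eligible.
Equity Grant Program — status full-time ✓; service 76 days < 90 days ✗ → not eligible.

Annual Bonus Plan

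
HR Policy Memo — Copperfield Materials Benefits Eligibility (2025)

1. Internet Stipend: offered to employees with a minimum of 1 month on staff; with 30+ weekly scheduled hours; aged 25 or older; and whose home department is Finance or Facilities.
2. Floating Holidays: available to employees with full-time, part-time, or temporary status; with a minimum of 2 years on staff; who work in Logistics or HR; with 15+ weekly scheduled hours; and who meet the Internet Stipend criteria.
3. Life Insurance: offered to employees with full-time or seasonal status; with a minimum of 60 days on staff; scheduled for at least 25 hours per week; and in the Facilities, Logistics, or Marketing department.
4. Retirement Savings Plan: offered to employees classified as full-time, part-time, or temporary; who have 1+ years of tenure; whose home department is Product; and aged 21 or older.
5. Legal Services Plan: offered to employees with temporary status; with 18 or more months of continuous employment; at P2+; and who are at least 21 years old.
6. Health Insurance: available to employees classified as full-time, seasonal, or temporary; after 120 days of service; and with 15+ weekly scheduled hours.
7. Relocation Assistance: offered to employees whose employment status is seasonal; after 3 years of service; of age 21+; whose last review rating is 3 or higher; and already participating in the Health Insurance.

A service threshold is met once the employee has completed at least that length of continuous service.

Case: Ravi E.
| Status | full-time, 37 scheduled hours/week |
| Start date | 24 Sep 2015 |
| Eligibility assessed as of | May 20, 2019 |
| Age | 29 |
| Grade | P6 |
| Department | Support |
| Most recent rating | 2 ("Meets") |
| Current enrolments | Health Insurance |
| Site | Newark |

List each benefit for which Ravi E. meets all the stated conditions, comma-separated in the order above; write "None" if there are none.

Health Insurance

Service from 24 Sep 2015 to May 20, 2019: 1334 days.
Internet Stipend — service 1334 days ≥ 1 month (≈30 days) ✓; 37 hrs/wk ≥ 30 ✓; age 29 ≥ 25 ✓; dept Support ✗ → not eligible.
Floating Holidays — status full-time ✓; service 1334 days ≥ 2 years (≈730 days) ✓; dept Support ✗ → not eligible.
Life Insurance — status full-time ✓; service 1334 days ≥ 60 days ✓; 37 hrs/wk ≥ 25 ✓; dept Support ✗ → not eligible.
Retirement Savings Plan — status full-time ✓; service 1334 days ≥ 1 year (≈365 days) ✓; dept Support ✗ → not eligible.
Legal Services Plan — status full-time ✗ (requires temporary) → not eligible.
Health Insurance — status full-time ✓; service 1334 days ≥ 120 days ✓; 37 hrs/wk ≥ 15 ✓ → eligible.
Relocation Assistance — status full-time ✗ (requires seasonal) → not eligible.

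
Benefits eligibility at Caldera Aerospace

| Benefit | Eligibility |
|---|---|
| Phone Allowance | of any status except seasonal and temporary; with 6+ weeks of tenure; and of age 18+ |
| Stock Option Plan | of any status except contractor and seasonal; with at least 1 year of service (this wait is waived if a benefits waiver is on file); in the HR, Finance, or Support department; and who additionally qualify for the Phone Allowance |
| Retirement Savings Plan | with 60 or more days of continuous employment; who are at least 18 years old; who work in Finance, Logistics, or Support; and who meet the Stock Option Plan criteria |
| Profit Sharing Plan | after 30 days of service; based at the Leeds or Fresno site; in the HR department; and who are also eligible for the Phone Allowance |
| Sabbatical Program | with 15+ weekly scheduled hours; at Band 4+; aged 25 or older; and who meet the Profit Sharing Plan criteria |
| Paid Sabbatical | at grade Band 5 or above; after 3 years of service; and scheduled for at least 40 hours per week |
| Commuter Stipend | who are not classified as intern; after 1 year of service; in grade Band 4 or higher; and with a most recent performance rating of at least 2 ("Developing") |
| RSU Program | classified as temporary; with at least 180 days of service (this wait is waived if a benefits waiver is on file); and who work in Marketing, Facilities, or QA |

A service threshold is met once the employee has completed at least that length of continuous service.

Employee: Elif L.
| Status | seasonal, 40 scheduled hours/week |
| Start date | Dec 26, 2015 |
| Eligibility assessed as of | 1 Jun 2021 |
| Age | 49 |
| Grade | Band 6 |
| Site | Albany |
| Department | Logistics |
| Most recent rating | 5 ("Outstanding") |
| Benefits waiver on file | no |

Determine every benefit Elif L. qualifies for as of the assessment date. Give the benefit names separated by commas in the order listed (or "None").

Paid Sabbatical, Commuter Stipend

Service from Dec 26, 2015 to 1 Jun 2021: 1984 days.
Phone Allowance — status seasonal ✗ (excluded) → not eligible.
Stock Option Plan — status seasonal ✗ (excluded) → not eligible.
Retirement Savings Plan — service 1984 days ≥ 60 days ✓; age 49 ≥ 18 ✓; dept Logistics ✓; not eligible for Stock Option Plan ✗ → not eligible.
Profit Sharing Plan — service 1984 days ≥ 30 days ✓; site Albany ✗ (not Leeds or Fresno) → not eligible.
Sabbatical Program — 40 hrs/wk ≥ 15 ✓; grade Band 6 ≥ Band 4 ✓; age 49 ≥ 25 ✓; not eligible for Profit Sharing Plan ✗ → not eligible.
Paid Sabbatical — grade Band 6 ≥ Band 5 ✓; service 1984 days ≥ 3 years (≈1095 days) ✓; 40 hrs/wk ≥ 40 ✓ → eligible.
Commuter Stipend — status seasonal ✓ (not excluded); service 1984 days ≥ 1 year (≈365 days) ✓; grade Band 6 ≥ Band 4 ✓; rating 5 ≥ 2 ✓ → eligible.
RSU Program — status seasonal ✗ (requires temporary) → not eligible.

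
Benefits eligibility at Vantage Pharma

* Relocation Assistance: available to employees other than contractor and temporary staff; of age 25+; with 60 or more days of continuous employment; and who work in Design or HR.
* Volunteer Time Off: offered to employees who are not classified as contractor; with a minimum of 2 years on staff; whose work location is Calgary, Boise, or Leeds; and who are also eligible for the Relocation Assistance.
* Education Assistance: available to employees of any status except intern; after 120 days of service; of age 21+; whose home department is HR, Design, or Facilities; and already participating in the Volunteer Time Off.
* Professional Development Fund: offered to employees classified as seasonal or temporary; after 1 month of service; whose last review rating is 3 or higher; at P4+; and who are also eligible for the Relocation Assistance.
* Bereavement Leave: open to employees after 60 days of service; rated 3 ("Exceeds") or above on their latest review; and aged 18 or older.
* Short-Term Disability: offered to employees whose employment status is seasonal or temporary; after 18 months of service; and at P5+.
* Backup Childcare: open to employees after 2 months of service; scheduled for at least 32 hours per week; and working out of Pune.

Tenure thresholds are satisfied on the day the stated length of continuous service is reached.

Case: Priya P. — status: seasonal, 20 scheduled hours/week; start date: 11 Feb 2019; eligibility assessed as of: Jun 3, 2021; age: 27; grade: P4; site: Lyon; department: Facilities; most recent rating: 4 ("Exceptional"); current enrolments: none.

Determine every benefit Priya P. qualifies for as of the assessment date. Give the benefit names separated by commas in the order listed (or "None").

Service from 11 Feb 2019 to Jun 3, 2021: 843 days.
Relocation Assistance — status seasonal ✓ (not excluded); age 27 ≥ 25 ✓; service 843 days ≥ 60 days ✓; dept Facilities ✗ → not eligible.
Volunteer Time Off — status seasonal ✓ (not excluded); service 843 days ≥ 2 years (≈730 days) ✓; site Lyon ✗ (not Calgary, Boise, or Leeds) → not eligible.
Education Assistance — status seasonal ✓ (not excluded); service 843 days ≥ 120 days ✓; age 27 ≥ 21 ✓; dept Facilities ✓; not enrolled in Volunteer Time Off ✗ → not eligible.
Professional Development Fund — status seasonal ✓; service 843 days ≥ 1 month (≈30 days) ✓; rating 4 ≥ 3 ✓; grade P4 ≥ P4 ✓; not eligible for Relocation Assistance ✗ → not eligible.
Bereavement Leave — service 843 days ≥ 60 days ✓; rating 4 ≥ 3 ✓; age 27 ≥ 18 ✓ → eligible.
Short-Term Disability — status seasonal ✓; service 843 days ≥ 18 months (≈540 days) ✓; grade P4 < P5 ✗ → not eligible.
Backup Childcare — service 843 days ≥ 2 months (≈60 days) ✓; 20 hrs/wk < 32 ✗ → not eligible.

Bereavement Leave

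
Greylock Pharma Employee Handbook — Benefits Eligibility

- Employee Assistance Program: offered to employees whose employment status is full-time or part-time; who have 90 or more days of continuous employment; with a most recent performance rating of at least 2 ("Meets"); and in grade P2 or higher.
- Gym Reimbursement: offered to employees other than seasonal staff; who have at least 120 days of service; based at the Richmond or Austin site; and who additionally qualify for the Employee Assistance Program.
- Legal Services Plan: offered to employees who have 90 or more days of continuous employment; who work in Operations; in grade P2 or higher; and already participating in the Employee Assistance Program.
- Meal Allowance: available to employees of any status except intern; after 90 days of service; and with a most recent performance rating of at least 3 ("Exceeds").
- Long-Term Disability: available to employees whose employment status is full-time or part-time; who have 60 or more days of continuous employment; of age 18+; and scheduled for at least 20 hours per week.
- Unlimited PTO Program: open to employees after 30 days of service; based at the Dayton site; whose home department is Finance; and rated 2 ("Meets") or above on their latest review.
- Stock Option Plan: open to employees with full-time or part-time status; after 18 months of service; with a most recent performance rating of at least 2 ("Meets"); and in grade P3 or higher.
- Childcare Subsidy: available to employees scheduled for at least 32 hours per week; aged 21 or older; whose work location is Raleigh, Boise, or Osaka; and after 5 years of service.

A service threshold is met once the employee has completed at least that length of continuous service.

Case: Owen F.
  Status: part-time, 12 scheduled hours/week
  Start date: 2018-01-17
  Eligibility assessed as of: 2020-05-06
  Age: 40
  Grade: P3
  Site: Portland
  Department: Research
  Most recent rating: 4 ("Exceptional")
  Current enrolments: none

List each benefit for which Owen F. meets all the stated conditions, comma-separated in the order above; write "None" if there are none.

Employee Assistance Program, Meal Allowance, Stock Option Plan

Service from 2018-01-17 to 2020-05-06: 840 days.
Employee Assistance Program — status part-time ✓; service 840 days ≥ 90 days ✓; rating 4 ≥ 2 ✓; grade P3 ≥ P2 ✓ → eligible.
Gym Reimbursement — status part-time ✓ (not excluded); service 840 days ≥ 120 days ✓; site Portland ✗ (not Richmond or Austin) → not eligible.
Legal Services Plan — service 840 days ≥ 90 days ✓; dept Research ✗ → not eligible.
Meal Allowance — status part-time ✓ (not excluded); service 840 days ≥ 90 days ✓; rating 4 ≥ 3 ✓ → eligible.
Long-Term Disability — status part-time ✓; service 840 days ≥ 60 days ✓; age 40 ≥ 18 ✓; 12 hrs/wk < 20 ✗ → not eligible.
Unlimited PTO Program — service 840 days ≥ 30 days ✓; site Portland ✗ (not Dayton) → not eligible.
Stock Option Plan — status part-time ✓; service 840 days ≥ 18 months (≈540 days) ✓; rating 4 ≥ 2 ✓; grade P3 ≥ P3 ✓ → eligible.
Childcare Subsidy — 12 hrs/wk < 32 ✗ → not eligible.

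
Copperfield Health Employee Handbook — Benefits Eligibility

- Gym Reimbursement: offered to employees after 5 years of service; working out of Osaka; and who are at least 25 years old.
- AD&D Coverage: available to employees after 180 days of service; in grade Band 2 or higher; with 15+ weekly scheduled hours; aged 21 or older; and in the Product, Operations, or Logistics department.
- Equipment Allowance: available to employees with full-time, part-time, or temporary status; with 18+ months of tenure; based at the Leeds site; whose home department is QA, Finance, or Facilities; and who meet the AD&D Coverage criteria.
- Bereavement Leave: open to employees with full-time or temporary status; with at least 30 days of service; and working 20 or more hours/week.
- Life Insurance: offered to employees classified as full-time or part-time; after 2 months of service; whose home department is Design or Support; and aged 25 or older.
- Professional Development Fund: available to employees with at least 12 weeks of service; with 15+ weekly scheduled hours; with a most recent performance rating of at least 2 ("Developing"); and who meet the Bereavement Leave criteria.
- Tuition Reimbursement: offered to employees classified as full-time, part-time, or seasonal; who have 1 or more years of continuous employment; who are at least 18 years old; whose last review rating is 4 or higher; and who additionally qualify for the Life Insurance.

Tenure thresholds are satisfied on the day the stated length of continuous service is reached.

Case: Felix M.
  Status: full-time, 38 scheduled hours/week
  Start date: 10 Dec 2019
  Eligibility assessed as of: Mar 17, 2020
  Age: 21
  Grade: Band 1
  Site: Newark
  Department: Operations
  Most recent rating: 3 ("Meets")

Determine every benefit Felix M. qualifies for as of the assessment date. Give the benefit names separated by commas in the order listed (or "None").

Bereavement Leave, Professional Development Fund

Service from 10 Dec 2019 to Mar 17, 2020: 98 days.
Gym Reimbursement — service 98 days < 5 years (≈1825 days) ✗ → not eligible.
AD&D Coverage — service 98 days < 180 days ✗ → not eligible.
Equipment Allowance — status full-time ✓; service 98 days < 18 months (≈540 days) ✗ → not eligible.
Bereavement Leave — status full-time ✓; service 98 days ≥ 30 days ✓; 38 hrs/wk ≥ 20 ✓ → eligible.
Life Insurance — status full-time ✓; service 98 days ≥ 2 months (≈60 days) ✓; dept Operations ✗ → not eligible.
Professional Development Fund — service 98 days ≥ 12 weeks (≈84 days) ✓; 38 hrs/wk ≥ 15 ✓; rating 3 ≥ 2 ✓; eligible for Bereavement Leave ✓ → eligible.
Tuition Reimbursement — status full-time ✓; service 98 days < 1 year (≈365 days) ✗ → not eligible.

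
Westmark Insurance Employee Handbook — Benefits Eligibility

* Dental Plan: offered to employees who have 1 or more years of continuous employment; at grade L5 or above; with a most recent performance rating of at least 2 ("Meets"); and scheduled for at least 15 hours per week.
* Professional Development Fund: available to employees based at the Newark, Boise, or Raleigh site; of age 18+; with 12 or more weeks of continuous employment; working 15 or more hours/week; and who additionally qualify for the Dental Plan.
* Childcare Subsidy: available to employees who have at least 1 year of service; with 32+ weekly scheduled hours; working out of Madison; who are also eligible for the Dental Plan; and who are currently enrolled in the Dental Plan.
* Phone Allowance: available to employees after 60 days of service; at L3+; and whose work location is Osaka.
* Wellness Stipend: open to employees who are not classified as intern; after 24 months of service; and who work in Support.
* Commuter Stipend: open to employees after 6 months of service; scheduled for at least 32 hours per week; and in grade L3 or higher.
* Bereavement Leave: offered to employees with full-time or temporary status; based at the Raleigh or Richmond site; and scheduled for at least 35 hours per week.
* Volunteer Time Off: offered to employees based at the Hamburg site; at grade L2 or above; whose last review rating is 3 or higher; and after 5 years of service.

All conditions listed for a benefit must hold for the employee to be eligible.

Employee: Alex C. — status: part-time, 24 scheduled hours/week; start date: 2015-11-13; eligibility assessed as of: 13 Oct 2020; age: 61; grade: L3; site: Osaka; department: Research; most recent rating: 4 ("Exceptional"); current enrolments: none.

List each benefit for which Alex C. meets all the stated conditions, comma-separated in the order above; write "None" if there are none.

Phone Allowance

Service from 2015-11-13 to 13 Oct 2020: 1796 days.
Dental Plan — service 1796 days ≥ 1 year (≈365 days) ✓; grade L3 < L5 ✗ → not eligible.
Professional Development Fund — site Osaka ✗ (not Newark, Boise, or Raleigh) → not eligible.
Childcare Subsidy — service 1796 days ≥ 1 year (≈365 days) ✓; 24 hrs/wk < 32 ✗ → not eligible.
Phone Allowance — service 1796 days ≥ 60 days ✓; grade L3 ≥ L3 ✓; site Osaka ✓ → eligible.
Wellness Stipend — status part-time ✓ (not excluded); service 1796 days ≥ 24 months (≈720 days) ✓; dept Research ✗ → not eligible.
Commuter Stipend — service 1796 days ≥ 6 months (≈180 days) ✓; 24 hrs/wk < 32 ✗ → not eligible.
Bereavement Leave — status part-time ✗ (requires full-time or temporary) → not eligible.
Volunteer Time Off — site Osaka ✗ (not Hamburg) → not eligible.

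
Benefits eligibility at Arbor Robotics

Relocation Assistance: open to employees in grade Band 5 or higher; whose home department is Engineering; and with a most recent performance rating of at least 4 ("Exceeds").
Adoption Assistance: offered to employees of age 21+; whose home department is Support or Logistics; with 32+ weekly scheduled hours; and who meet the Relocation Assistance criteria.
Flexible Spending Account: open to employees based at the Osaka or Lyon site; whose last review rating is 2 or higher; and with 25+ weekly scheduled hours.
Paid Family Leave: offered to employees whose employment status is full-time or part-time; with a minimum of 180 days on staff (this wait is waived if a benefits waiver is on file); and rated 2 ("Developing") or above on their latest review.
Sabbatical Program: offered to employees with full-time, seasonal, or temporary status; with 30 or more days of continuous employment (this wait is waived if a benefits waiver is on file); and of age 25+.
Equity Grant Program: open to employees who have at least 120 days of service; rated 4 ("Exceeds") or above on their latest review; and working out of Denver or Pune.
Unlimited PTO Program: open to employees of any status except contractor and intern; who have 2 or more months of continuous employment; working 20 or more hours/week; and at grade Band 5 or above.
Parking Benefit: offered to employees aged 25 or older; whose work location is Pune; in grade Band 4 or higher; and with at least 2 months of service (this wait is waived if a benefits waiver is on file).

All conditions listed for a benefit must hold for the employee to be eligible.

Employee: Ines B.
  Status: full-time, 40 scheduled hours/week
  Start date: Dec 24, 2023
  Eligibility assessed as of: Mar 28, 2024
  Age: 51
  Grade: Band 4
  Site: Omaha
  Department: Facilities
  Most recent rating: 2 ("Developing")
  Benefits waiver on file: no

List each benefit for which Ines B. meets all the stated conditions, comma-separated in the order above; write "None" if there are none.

Sabbatical Program

Service from Dec 24, 2023 to Mar 28, 2024: 95 days.
Relocation Assistance — grade Band 4 < Band 5 ✗ → not eligible.
Adoption Assistance — age 51 ≥ 21 ✓; dept Facilities ✗ → not eligible.
Flexible Spending Account — site Omaha ✗ (not Osaka or Lyon) → not eligible.
Paid Family Leave — status full-time ✓; no waiver, service 95 days < 180 days ✗ → not eligible.
Sabbatical Program — status full-time ✓; no waiver, service 95 days ≥ 30 days ✓; age 51 ≥ 25 ✓ → eligible.
Equity Grant Program — service 95 days < 120 days ✗ → not eligible.
Unlimited PTO Program — status full-time ✓ (not excluded); service 95 days ≥ 2 months (≈60 days) ✓; 40 hrs/wk ≥ 20 ✓; grade Band 4 < Band 5 ✗ → not eligible.
Parking Benefit — age 51 ≥ 25 ✓; site Omaha ✗ (not Pune) → not eligible.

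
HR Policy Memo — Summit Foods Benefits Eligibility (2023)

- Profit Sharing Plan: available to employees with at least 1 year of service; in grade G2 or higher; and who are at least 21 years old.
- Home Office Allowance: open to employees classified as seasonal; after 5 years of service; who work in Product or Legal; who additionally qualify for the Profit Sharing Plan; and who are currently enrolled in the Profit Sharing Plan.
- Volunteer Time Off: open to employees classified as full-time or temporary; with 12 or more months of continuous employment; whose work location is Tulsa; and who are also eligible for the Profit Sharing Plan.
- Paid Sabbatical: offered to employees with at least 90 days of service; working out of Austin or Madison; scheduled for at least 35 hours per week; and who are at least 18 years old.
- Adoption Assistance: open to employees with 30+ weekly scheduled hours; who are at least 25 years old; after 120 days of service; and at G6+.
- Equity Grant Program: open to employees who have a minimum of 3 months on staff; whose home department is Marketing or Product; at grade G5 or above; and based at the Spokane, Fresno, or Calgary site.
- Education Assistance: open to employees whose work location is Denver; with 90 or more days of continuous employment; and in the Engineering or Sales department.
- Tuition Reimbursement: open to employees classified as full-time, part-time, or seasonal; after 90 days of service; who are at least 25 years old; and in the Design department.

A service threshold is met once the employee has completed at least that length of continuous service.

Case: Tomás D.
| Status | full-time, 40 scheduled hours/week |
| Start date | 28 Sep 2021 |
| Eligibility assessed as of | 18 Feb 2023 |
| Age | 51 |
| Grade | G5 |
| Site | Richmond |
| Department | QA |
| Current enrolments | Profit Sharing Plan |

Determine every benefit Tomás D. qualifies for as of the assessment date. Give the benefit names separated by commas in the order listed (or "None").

Service from 28 Sep 2021 to 18 Feb 2023: 508 days.
Profit Sharing Plan — service 508 days ≥ 1 year (≈365 days) ✓; grade G5 ≥ G2 ✓; age 51 ≥ 21 ✓ → eligible.
Home Office Allowance — status full-time ✗ (requires seasonal) → not eligible.
Volunteer Time Off — status full-time ✓; service 508 days ≥ 12 months (≈360 days) ✓; site Richmond ✗ (not Tulsa) → not eligible.
Paid Sabbatical — service 508 days ≥ 90 days ✓; site Richmond ✗ (not Austin or Madison) → not eligible.
Adoption Assistance — 40 hrs/wk ≥ 30 ✓; age 51 ≥ 25 ✓; service 508 days ≥ 120 days ✓; grade G5 < G6 ✗ → not eligible.
Equity Grant Program — service 508 days ≥ 3 months (≈90 days) ✓; dept QA ✗ → not eligible.
Education Assistance — site Richmond ✗ (not Denver) → not eligible.
Tuition Reimbursement — status full-time ✓; service 508 days ≥ 90 days ✓; age 51 ≥ 25 ✓; dept QA ✗ → not eligible.

Profit Sharing Plan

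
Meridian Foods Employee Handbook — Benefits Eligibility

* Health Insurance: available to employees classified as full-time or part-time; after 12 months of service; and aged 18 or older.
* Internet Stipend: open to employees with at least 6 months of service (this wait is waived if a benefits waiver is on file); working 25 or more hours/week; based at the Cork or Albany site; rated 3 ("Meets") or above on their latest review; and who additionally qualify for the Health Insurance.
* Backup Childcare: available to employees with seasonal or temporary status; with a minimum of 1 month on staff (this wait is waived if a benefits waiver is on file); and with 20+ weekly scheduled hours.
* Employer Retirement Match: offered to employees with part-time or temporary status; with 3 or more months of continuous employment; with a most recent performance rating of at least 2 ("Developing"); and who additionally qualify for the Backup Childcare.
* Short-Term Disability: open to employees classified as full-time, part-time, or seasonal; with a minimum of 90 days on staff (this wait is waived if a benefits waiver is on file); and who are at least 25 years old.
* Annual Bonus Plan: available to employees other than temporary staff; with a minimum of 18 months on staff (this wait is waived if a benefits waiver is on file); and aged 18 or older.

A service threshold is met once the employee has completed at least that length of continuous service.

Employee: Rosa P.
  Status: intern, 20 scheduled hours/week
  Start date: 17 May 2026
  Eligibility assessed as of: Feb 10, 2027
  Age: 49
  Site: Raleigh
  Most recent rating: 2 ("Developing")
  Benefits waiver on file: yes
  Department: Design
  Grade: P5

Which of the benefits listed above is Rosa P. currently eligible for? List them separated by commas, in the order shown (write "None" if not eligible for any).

Annual Bonus Plan

Service from 17 May 2026 to Feb 10, 2027: 269 days.
Health Insurance — status intern ✗ (requires full-time or part-time) → not eligible.
Internet Stipend — benefits waiver on file ✓; 20 hrs/wk < 25 ✗ → not eligible.
Backup Childcare — status intern ✗ (requires seasonal or temporary) → not eligible.
Employer Retirement Match — status intern ✗ (requires part-time or temporary) → not eligible.
Short-Term Disability — status intern ✗ (requires full-time, part-time, or seasonal) → not eligible.
Annual Bonus Plan — status intern ✓ (not excluded); benefits waiver on file ✓; age 49 ≥ 18 ✓ → eligible.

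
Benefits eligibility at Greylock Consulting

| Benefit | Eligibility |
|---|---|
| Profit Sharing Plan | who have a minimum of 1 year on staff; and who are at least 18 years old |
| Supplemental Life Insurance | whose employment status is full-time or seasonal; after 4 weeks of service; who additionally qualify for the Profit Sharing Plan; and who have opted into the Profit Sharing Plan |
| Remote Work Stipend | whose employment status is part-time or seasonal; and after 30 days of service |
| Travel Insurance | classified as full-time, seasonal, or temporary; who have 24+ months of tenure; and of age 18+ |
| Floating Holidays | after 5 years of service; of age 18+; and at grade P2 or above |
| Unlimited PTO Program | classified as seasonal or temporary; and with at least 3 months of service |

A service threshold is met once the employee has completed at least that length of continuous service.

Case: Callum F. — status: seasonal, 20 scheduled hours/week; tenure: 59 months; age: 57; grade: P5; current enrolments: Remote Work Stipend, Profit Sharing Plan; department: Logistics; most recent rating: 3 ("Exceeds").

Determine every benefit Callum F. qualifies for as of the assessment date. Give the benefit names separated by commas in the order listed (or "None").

Profit Sharing Plan — service 59 months ≥ 1 year (≈365 days) ✓; age 57 ≥ 18 ✓ → eligible.
Supplemental Life Insurance — status seasonal ✓; service 59 months ≥ 4 weeks (≈28 days) ✓; eligible for Profit Sharing Plan ✓; enrolled in Profit Sharing Plan ✓ → eligible.
Remote Work Stipend — status seasonal ✓; service 59 months ≥ 30 days ✓ → eligible.
Travel Insurance — status seasonal ✓; service 59 months ≥ 24 months ✓; age 57 ≥ 18 ✓ → eligible.
Floating Holidays — service 59 months < 5 years (≈1825 days) ✗ → not eligible.
Unlimited PTO Program — status seasonal ✓; service 59 months ≥ 3 months ✓ → eligible.

Profit Sharing Plan, Supplemental Life Insurance, Remote Work Stipend, Travel Insurance, Unlimited PTO Program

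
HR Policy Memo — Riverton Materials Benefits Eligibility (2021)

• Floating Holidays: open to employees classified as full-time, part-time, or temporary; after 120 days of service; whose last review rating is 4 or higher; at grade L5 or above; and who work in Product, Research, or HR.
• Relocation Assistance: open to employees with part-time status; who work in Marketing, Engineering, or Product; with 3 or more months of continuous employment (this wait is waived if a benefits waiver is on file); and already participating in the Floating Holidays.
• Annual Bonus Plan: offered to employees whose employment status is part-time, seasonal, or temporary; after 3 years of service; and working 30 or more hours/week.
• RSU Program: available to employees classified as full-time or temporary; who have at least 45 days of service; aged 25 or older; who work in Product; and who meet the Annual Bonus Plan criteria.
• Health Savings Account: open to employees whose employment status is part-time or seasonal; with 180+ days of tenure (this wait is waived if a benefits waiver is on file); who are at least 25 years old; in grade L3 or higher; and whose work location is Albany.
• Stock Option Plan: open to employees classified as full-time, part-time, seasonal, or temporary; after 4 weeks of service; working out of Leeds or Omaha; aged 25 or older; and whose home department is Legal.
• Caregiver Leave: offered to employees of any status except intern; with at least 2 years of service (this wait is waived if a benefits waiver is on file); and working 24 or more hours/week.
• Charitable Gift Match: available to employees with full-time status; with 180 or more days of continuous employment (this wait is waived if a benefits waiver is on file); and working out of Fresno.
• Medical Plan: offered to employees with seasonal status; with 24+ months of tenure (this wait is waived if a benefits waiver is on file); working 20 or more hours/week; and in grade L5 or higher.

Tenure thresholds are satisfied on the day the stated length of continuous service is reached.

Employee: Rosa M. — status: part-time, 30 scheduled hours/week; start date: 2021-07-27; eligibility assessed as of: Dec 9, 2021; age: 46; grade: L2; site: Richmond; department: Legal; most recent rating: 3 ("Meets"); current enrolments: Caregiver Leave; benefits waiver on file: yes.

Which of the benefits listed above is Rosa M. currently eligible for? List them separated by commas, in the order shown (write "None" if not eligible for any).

Service from 2021-07-27 to Dec 9, 2021: 135 days.
Floating Holidays — status part-time ✓; service 135 days ≥ 120 days ✓; rating 3 < 4 ✗ → not eligible.
Relocation Assistance — status part-time ✓; dept Legal ✗ → not eligible.
Annual Bonus Plan — status part-time ✓; service 135 days < 3 years (≈1095 days) ✗ → not eligible.
RSU Program — status part-time ✗ (requires full-time or temporary) → not eligible.
Health Savings Account — status part-time ✓; benefits waiver on file ✓; age 46 ≥ 25 ✓; grade L2 < L3 ✗ → not eligible.
Stock Option Plan — status part-time ✓; service 135 days ≥ 4 weeks (≈28 days) ✓; site Richmond ✗ (not Leeds or Omaha) → not eligible.
Caregiver Leave — status part-time ✓ (not excluded); benefits waiver on file ✓; 30 hrs/wk ≥ 24 ✓ → eligible.
Charitable Gift Match — status part-time ✗ (requires full-time) → not eligible.
Medical Plan — status part-time ✗ (requires seasonal) → not eligible.

Caregiver Leave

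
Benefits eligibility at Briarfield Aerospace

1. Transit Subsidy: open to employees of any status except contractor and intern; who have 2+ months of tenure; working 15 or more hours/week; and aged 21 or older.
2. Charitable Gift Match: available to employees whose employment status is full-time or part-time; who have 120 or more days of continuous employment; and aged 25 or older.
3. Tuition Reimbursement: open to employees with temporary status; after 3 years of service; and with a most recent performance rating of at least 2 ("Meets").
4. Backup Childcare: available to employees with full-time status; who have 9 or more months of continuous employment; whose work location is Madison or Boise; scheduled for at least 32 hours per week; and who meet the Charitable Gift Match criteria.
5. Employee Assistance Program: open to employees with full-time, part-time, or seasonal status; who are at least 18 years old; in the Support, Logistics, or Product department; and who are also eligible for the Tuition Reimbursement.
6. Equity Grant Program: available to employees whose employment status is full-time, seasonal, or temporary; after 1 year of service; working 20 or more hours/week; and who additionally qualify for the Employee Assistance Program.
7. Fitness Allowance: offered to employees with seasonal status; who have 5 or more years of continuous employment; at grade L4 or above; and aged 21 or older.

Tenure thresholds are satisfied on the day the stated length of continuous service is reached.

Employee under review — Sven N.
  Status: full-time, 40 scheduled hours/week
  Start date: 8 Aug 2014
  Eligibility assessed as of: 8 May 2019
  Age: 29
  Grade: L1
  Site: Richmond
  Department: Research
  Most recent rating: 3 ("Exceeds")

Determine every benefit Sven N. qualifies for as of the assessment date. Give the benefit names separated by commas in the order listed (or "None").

Transit Subsidy, Charitable Gift Match

Service from 8 Aug 2014 to 8 May 2019: 1734 days.
Transit Subsidy — status full-time ✓ (not excluded); service 1734 days ≥ 2 months (≈60 days) ✓; 40 hrs/wk ≥ 15 ✓; age 29 ≥ 21 ✓ → eligible.
Charitable Gift Match — status full-time ✓; service 1734 days ≥ 120 days ✓; age 29 ≥ 25 ✓ → eligible.
Tuition Reimbursement — status full-time ✗ (requires temporary) → not eligible.
Backup Childcare — status full-time ✓; service 1734 days ≥ 9 months (≈270 days) ✓; site Richmond ✗ (not Madison or Boise) → not eligible.
Employee Assistance Program — status full-time ✓; age 29 ≥ 18 ✓; dept Research ✗ → not eligible.
Equity Grant Program — status full-time ✓; service 1734 days ≥ 1 year (≈365 days) ✓; 40 hrs/wk ≥ 20 ✓; not eligible for Employee Assistance Program ✗ → not eligible.
Fitness Allowance — status full-time ✗ (requires seasonal) → not eligible.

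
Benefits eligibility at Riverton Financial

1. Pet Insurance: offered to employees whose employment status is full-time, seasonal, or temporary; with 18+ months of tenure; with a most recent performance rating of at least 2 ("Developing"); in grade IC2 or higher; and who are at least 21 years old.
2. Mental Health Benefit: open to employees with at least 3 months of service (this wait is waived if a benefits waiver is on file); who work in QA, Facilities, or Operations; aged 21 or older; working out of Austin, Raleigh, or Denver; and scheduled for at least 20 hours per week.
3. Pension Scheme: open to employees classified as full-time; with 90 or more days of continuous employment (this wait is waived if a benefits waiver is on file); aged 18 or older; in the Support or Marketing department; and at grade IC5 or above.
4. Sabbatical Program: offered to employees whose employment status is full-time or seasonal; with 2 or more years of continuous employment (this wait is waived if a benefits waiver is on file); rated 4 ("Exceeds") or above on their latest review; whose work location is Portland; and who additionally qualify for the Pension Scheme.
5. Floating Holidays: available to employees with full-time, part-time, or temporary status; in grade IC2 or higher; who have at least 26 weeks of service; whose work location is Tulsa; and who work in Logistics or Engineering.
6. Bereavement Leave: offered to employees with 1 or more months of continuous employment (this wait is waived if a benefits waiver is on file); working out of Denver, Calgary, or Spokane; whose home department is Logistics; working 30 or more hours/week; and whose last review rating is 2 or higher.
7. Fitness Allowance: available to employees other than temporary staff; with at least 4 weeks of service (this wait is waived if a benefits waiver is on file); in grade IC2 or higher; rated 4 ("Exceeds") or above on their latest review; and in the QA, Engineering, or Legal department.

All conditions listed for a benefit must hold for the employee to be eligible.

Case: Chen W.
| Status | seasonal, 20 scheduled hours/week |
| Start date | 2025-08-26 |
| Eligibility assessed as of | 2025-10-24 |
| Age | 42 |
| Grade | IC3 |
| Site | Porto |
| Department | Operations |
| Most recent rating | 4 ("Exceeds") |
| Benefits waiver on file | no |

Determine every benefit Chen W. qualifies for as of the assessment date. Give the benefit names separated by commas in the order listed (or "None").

Service from 2025-08-26 to 2025-10-24: 59 days.
Pet Insurance — status seasonal ✓; service 59 days < 18 months (≈540 days) ✗ → not eligible.
Mental Health Benefit — no waiver, service 59 days < 3 months (≈90 days) ✗ → not eligible.
Pension Scheme — status seasonal ✗ (requires full-time) → not eligible.
Sabbatical Program — status seasonal ✓; no waiver, service 59 days < 2 years (≈730 days) ✗ → not eligible.
Floating Holidays — status seasonal ✗ (requires full-time, part-time, or temporary) → not eligible.
Bereavement Leave — no waiver, service 59 days ≥ 1 month (≈30 days) ✓; site Porto ✗ (not Denver, Calgary, or Spokane) → not eligible.
Fitness Allowance — status seasonal ✓ (not excluded); no waiver, service 59 days ≥ 4 weeks (≈28 days) ✓; grade IC3 ≥ IC2 ✓; rating 4 ≥ 4 ✓; dept Operations ✗ → not eligible.

None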